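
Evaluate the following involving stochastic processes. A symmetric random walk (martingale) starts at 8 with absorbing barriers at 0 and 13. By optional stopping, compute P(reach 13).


By optional stopping theorem: E(M at tau) = M(0) = 8
P(hit 13)*13 + P(hit 0)*0 = 8
P(hit 13) = (8 - 0)/(13 - 0) = 8/13 = 0.6154

0.6154


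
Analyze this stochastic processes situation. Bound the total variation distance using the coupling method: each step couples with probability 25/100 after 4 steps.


TV distance bound <= (1-delta)^n
= (1 - 0.2500)^4
= 0.7500^4
= 0.3164

0.3164


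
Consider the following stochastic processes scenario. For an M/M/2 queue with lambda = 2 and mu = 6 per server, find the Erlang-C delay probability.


a = lambda/mu = 0.3333
rho = a/c = 0.1667
Erlang-C formula applied:
C(c,a) = 0.0476

0.0476


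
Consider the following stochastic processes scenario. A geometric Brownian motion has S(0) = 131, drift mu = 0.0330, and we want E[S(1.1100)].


E[S(t)] = S(0) * exp(mu * t)
= 131 * exp(0.0330 * 1.1100)
= 131 * 1.0373
= 135.8875

135.8875


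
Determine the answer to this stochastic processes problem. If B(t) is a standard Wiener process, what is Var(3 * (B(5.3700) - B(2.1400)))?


Var(alpha*(B(t)-B(s))) = alpha^2 * (t-s)
= 3^2 * (5.3700 - 2.1400)
= 9 * 3.2300
= 29.0700

29.0700


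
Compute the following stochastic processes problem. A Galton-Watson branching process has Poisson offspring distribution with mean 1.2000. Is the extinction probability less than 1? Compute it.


Since mu = 1.2000 > 1, extinction prob q < 1.
Solve s = exp(mu*(s-1)) iteratively.
q = 0.6863

0.6863


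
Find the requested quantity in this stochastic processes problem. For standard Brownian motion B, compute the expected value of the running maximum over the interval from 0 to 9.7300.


E(max B(s)) = sqrt(2t/pi)
= sqrt(2*9.7300/pi)
= sqrt(6.1943)
= 2.4888

2.4888


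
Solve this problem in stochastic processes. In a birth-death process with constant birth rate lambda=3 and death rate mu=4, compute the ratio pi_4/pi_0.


For birth-death process, pi_n/pi_0 = (lambda/mu)^n
= (3/4)^4
= 0.3164

0.3164


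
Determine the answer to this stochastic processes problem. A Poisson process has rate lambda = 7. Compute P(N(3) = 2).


P(N(t)=k) = (lambda*t)^k * exp(-lambda*t) / k!
lambda*t = 21
= 21^2 * exp(-21) / 2!
= 441 * 7.5826e-10 / 2
= 1.6720e-07

1.6720e-07


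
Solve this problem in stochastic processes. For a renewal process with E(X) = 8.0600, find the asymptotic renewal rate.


Long-run renewal rate = 1/E(X)
= 1/8.0600
= 0.1241

0.1241


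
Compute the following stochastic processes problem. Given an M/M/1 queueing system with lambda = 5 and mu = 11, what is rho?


rho = lambda/mu
= 5/11
= 0.4545

0.4545


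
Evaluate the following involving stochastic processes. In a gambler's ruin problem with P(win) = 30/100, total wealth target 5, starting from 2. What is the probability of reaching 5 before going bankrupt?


Gambler's ruin formula:
r = q/p = 0.7000/0.3000 = 2.3333
P(win) = (1 - r^i)/(1 - r^N)
= (1 - 2.3333^2)/(1 - 2.3333^5)
= 0.0652

0.0652


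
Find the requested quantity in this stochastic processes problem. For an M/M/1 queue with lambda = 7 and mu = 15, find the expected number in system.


rho = 7/15 = 0.4667
L = rho/(1-rho)
= 0.4667/0.5333
= 0.8750

0.8750


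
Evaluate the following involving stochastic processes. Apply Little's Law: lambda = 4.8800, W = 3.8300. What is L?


Little's Law: L = lambda * W
= 4.8800 * 3.8300
= 18.6904

18.6904


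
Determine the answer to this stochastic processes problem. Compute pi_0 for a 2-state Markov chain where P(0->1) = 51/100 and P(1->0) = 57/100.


Stationary distribution: pi_0 = p10/(p01+p10), pi_1 = p01/(p01+p10)
p01 = 0.5100, p10 = 0.5700
pi_0 = 0.5278

0.5278


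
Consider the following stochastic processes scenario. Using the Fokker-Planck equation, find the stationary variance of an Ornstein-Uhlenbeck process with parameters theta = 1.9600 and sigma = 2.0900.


Stationary variance = sigma^2 / (2*theta)
= 2.0900^2 / (2*1.9600)
= 4.3681 / 3.9200
= 1.1143

1.1143


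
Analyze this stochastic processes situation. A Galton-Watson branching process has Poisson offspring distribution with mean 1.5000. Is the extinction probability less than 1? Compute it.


Since mu = 1.5000 > 1, extinction prob q < 1.
Solve s = exp(mu*(s-1)) iteratively.
q = 0.4172

0.4172


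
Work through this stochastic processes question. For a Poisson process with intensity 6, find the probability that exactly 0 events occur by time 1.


P(N(t)=k) = (lambda*t)^k * exp(-lambda*t) / k!
lambda*t = 6
= 6^0 * exp(-6) / 0!
= 1 * 0.0025 / 1
= 0.0025

0.0025


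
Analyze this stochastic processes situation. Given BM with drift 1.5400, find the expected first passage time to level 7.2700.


Expected first passage time = a/mu
= 7.2700/1.5400
= 4.7208

4.7208


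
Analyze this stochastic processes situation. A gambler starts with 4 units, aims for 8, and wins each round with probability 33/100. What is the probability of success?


Gambler's ruin formula:
r = q/p = 0.6700/0.3300 = 2.0303
P(win) = (1 - r^i)/(1 - r^N)
= (1 - 2.0303^4)/(1 - 2.0303^8)
= 0.0556

0.0556


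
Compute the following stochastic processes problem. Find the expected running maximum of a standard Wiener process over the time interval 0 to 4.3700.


E(max B(s)) = sqrt(2t/pi)
= sqrt(2*4.3700/pi)
= sqrt(2.7820)
= 1.6679

1.6679


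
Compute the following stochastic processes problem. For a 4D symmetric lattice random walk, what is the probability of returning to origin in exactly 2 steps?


P(return in 2 steps) = P(reverse first step) = 1/(2d)
= 1/8
= 0.1250

0.1250


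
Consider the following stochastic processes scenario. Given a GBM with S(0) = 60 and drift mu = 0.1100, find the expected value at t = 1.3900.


E[S(t)] = S(0) * exp(mu * t)
= 60 * exp(0.1100 * 1.3900)
= 60 * 1.1652
= 69.9125

69.9125


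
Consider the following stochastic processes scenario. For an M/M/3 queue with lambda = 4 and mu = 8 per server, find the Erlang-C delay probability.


a = lambda/mu = 0.5000
rho = a/c = 0.1667
Erlang-C formula applied:
C(c,a) = 0.0152

0.0152


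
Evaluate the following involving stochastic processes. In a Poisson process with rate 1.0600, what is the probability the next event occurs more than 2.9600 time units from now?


P(X > t) = exp(-lambda * t)
= exp(-1.0600 * 2.9600)
= exp(-3.1376) = 0.0434

0.0434


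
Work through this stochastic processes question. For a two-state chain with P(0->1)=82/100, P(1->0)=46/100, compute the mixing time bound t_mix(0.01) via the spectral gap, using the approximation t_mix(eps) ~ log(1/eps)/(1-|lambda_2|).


lambda_2 = |1 - p01 - p10| = |1 - 0.8200 - 0.4600| = 0.2800
t_mix ~ log(1/eps)/(1 - |lambda_2|)
= log(100)/(1 - 0.2800) = 4.6052/0.7200
= 6.3961

6.3961


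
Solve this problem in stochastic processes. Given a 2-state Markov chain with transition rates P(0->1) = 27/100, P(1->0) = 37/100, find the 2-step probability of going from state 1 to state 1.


Computing P^2 by matrix multiplication.
P = [[0.7300, 0.2700], [0.3700, 0.6300]]
After raising P to the power 2:
P^2(1,1) = 0.4968

0.4968


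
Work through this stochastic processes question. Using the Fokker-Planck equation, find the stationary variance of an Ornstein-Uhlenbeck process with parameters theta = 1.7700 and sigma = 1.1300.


Stationary variance = sigma^2 / (2*theta)
= 1.1300^2 / (2*1.7700)
= 1.2769 / 3.5400
= 0.3607

0.3607


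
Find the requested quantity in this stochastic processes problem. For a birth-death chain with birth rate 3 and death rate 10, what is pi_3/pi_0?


For birth-death process, pi_n/pi_0 = (lambda/mu)^n
= (3/10)^3
= 0.0270

0.0270


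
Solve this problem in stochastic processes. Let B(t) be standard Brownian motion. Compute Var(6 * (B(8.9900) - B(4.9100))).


Var(alpha*(B(t)-B(s))) = alpha^2 * (t-s)
= 6^2 * (8.9900 - 4.9100)
= 36 * 4.0800
= 146.8800

146.8800


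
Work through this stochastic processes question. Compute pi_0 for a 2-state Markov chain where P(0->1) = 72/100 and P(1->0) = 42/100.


Stationary distribution: pi_0 = p10/(p01+p10), pi_1 = p01/(p01+p10)
p01 = 0.7200, p10 = 0.4200
pi_0 = 0.3684

0.3684


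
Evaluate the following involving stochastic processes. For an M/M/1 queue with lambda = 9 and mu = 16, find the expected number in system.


rho = 9/16 = 0.5625
L = rho/(1-rho)
= 0.5625/0.4375
= 1.2857

1.2857


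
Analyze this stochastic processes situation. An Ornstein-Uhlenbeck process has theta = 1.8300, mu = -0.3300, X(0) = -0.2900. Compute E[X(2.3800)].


E[X(t)] = mu + (X(0) - mu)*exp(-theta*t)
= -0.3300 + (-0.2900 - -0.3300)*exp(-1.8300*2.3800)
= -0.3300 + 0.0400 * 0.0128
= -0.3295

-0.3295


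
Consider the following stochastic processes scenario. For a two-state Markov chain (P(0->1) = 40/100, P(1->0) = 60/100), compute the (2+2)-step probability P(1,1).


P^4 = P^2 * P^2
Computing via matrix multiplication of the transition matrix.
Entry (1,1) of P^4 = 0.4000

0.4000


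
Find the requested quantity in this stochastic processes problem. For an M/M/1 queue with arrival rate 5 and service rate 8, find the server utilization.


rho = lambda/mu
= 5/8
= 0.6250

0.6250


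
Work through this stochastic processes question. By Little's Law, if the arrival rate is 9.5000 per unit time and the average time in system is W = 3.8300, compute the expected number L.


Little's Law: L = lambda * W
= 9.5000 * 3.8300
= 36.3850

36.3850


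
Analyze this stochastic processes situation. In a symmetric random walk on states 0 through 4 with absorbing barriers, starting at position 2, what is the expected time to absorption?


For symmetric RW on 0,...,N with absorbing barriers, E(i) = i*(N-i)
E(2) = 2 * 2 = 4

4


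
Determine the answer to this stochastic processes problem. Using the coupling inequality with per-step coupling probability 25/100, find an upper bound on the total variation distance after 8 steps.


TV distance bound <= (1-delta)^n
= (1 - 0.2500)^8
= 0.7500^8
= 0.1001

0.1001


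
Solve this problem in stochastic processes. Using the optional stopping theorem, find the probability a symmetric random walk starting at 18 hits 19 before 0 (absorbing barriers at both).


By optional stopping theorem: E(M at tau) = M(0) = 18
P(hit 19)*19 + P(hit 0)*0 = 18
P(hit 19) = (18 - 0)/(19 - 0) = 18/19 = 0.9474

0.9474


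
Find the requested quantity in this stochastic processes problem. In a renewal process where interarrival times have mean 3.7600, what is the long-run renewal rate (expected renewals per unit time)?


Long-run renewal rate = 1/E(X)
= 1/3.7600
= 0.2660

0.2660


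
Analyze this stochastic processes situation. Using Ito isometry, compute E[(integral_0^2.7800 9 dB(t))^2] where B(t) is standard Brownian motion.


By Ito isometry: E[(int f dB)^2] = int f^2 dt
= 9^2 * 2.7800
= 81 * 2.7800 = 225.1800

225.1800


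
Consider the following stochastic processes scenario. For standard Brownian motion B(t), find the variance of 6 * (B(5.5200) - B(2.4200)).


Var(alpha*(B(t)-B(s))) = alpha^2 * (t-s)
= 6^2 * (5.5200 - 2.4200)
= 36 * 3.1000
= 111.6000

111.6000


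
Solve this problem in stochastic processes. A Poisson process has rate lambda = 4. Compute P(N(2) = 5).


P(N(t)=k) = (lambda*t)^k * exp(-lambda*t) / k!
lambda*t = 8
= 8^5 * exp(-8) / 5!
= 32768 * 3.3546e-04 / 120
= 0.0916

0.0916


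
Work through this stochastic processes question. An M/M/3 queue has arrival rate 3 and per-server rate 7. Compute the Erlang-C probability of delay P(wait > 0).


a = lambda/mu = 0.4286
rho = a/c = 0.1429
Erlang-C formula applied:
C(c,a) = 0.0100

0.0100


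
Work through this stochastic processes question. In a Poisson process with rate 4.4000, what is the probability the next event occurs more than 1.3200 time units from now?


P(X > t) = exp(-lambda * t)
= exp(-4.4000 * 1.3200)
= exp(-5.8080) = 0.0030

0.0030


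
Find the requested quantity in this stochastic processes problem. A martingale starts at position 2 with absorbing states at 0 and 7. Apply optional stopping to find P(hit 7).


By optional stopping theorem: E(M at tau) = M(0) = 2
P(hit 7)*7 + P(hit 0)*0 = 2
P(hit 7) = (2 - 0)/(7 - 0) = 2/7 = 0.2857

0.2857


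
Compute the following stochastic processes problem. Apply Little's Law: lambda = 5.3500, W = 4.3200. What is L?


Little's Law: L = lambda * W
= 5.3500 * 4.3200
= 23.1120

23.1120


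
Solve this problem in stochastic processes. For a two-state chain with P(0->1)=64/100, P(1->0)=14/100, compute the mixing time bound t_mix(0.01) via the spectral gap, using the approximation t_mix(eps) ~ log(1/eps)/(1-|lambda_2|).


lambda_2 = |1 - p01 - p10| = |1 - 0.6400 - 0.1400| = 0.2200
t_mix ~ log(1/eps)/(1 - |lambda_2|)
= log(100)/(1 - 0.2200) = 4.6052/0.7800
= 5.9041

5.9041


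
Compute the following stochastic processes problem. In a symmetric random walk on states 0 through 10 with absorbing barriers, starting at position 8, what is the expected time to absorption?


For symmetric RW on 0,...,N with absorbing barriers, E(i) = i*(N-i)
E(8) = 8 * 2 = 16

16


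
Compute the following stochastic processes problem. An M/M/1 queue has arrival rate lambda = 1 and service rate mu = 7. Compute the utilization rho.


rho = lambda/mu
= 1/7
= 0.1429

0.1429


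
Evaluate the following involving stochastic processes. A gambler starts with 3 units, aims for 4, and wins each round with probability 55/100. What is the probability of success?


Gambler's ruin formula:
r = q/p = 0.4500/0.5500 = 0.8182
P(win) = (1 - r^i)/(1 - r^N)
= (1 - 0.8182^3)/(1 - 0.8182^4)
= 0.8196

0.8196


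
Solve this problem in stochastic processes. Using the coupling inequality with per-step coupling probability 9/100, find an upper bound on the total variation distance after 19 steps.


TV distance bound <= (1-delta)^n
= (1 - 0.0900)^19
= 0.9100^19
= 0.1666

0.1666


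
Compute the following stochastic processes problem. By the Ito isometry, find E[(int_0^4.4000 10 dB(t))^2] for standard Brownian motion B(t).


By Ito isometry: E[(int f dB)^2] = int f^2 dt
= 10^2 * 4.4000
= 100 * 4.4000 = 440.0000

440.0000


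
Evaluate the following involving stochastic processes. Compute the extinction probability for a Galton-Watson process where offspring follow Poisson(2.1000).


Since mu = 2.1000 > 1, extinction prob q < 1.
Solve s = exp(mu*(s-1)) iteratively.
q = 0.1779

0.1779


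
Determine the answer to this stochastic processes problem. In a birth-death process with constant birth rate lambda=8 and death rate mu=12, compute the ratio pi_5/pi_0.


For birth-death process, pi_n/pi_0 = (lambda/mu)^n
= (8/12)^5
= 0.1317

0.1317


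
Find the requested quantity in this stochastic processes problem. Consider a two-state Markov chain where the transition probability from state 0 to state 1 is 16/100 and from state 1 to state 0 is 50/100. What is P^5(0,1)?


Computing P^5 by matrix multiplication.
P = [[0.8400, 0.1600], [0.5000, 0.5000]]
After raising P to the power 5:
P^5(0,1) = 0.2413

0.2413


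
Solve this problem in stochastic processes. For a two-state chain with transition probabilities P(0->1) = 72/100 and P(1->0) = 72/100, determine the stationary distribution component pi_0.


Stationary distribution: pi_0 = p10/(p01+p10), pi_1 = p01/(p01+p10)
p01 = 0.7200, p10 = 0.7200
pi_0 = 0.5000

0.5000


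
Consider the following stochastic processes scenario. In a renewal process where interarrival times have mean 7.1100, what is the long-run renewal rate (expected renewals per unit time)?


Long-run renewal rate = 1/E(X)
= 1/7.1100
= 0.1406

0.1406


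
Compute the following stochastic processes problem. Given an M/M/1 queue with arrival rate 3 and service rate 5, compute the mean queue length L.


rho = 3/5 = 0.6000
L = rho/(1-rho)
= 0.6000/0.4000
= 1.5000

1.5000


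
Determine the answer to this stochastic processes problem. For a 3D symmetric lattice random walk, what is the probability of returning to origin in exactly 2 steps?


P(return in 2 steps) = P(reverse first step) = 1/(2d)
= 1/6
= 0.1667

0.1667


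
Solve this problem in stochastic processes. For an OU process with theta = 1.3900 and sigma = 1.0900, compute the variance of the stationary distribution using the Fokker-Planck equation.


Stationary variance = sigma^2 / (2*theta)
= 1.0900^2 / (2*1.3900)
= 1.1881 / 2.7800
= 0.4274

0.4274


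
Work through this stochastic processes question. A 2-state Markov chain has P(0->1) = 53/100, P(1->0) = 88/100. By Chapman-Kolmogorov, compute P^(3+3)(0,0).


P^6 = P^3 * P^3
Computing via matrix multiplication of the transition matrix.
Entry (0,0) of P^6 = 0.6259

0.6259


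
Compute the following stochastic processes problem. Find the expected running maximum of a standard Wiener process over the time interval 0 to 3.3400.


E(max B(s)) = sqrt(2t/pi)
= sqrt(2*3.3400/pi)
= sqrt(2.1263)
= 1.4582

1.4582


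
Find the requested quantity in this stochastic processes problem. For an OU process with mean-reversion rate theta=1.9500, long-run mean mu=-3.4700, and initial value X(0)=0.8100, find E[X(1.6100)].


E[X(t)] = mu + (X(0) - mu)*exp(-theta*t)
= -3.4700 + (0.8100 - -3.4700)*exp(-1.9500*1.6100)
= -3.4700 + 4.2800 * 0.0433
= -3.2847

-3.2847


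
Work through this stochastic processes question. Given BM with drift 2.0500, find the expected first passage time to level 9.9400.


Expected first passage time = a/mu
= 9.9400/2.0500
= 4.8488

4.8488


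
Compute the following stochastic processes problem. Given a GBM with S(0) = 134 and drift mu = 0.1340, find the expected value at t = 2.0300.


E[S(t)] = S(0) * exp(mu * t)
= 134 * exp(0.1340 * 2.0300)
= 134 * 1.3126
= 175.8902

175.8902


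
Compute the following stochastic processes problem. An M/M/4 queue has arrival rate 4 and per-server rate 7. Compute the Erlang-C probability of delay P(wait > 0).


a = lambda/mu = 0.5714
rho = a/c = 0.1429
Erlang-C formula applied:
C(c,a) = 0.0029

0.0029


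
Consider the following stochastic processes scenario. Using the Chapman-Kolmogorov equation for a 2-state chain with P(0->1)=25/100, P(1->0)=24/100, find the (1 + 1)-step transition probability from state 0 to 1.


P^2 = P^1 * P^1
Computing via matrix multiplication of the transition matrix.
Entry (0,1) of P^2 = 0.3775

0.3775


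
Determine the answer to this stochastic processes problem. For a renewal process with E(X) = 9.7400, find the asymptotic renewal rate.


Long-run renewal rate = 1/E(X)
= 1/9.7400
= 0.1027

0.1027


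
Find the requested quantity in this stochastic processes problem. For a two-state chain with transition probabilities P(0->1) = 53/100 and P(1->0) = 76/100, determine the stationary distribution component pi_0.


Stationary distribution: pi_0 = p10/(p01+p10), pi_1 = p01/(p01+p10)
p01 = 0.5300, p10 = 0.7600
pi_0 = 0.5891

0.5891


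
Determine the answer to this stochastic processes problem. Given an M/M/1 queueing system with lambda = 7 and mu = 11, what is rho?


rho = lambda/mu
= 7/11
= 0.6364

0.6364


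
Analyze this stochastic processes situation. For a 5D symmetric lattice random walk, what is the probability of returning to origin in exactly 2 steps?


P(return in 2 steps) = P(reverse first step) = 1/(2d)
= 1/10
= 0.1000

0.1000


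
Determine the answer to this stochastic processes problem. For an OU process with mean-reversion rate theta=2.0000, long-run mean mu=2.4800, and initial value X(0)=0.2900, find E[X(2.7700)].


E[X(t)] = mu + (X(0) - mu)*exp(-theta*t)
= 2.4800 + (0.2900 - 2.4800)*exp(-2.0000*2.7700)
= 2.4800 + -2.1900 * 0.0039
= 2.4714

2.4714


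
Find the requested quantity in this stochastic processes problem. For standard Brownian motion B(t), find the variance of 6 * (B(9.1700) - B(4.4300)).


Var(alpha*(B(t)-B(s))) = alpha^2 * (t-s)
= 6^2 * (9.1700 - 4.4300)
= 36 * 4.7400
= 170.6400

170.6400


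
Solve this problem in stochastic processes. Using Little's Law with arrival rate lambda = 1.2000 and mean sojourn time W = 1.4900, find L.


Little's Law: L = lambda * W
= 1.2000 * 1.4900
= 1.7880

1.7880


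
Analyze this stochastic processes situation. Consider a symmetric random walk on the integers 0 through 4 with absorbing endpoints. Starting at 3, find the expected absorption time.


For symmetric RW on 0,...,N with absorbing barriers, E(i) = i*(N-i)
E(3) = 3 * 1 = 3

3


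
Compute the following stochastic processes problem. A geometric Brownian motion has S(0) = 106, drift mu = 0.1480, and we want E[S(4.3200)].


E[S(t)] = S(0) * exp(mu * t)
= 106 * exp(0.1480 * 4.3200)
= 106 * 1.8953
= 200.8984

200.8984


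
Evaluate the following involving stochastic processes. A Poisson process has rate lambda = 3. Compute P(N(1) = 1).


P(N(t)=k) = (lambda*t)^k * exp(-lambda*t) / k!
lambda*t = 3
= 3^1 * exp(-3) / 1!
= 3 * 0.0498 / 1
= 0.1494

0.1494


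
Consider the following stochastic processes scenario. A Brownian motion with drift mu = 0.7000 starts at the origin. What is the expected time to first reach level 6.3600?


Expected first passage time = a/mu
= 6.3600/0.7000
= 9.0857

9.0857


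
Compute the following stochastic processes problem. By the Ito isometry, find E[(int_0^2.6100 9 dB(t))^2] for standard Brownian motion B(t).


By Ito isometry: E[(int f dB)^2] = int f^2 dt
= 9^2 * 2.6100
= 81 * 2.6100 = 211.4100

211.4100


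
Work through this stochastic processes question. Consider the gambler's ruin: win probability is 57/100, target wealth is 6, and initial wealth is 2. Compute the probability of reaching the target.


Gambler's ruin formula:
r = q/p = 0.4300/0.5700 = 0.7544
P(win) = (1 - r^i)/(1 - r^N)
= (1 - 0.7544^2)/(1 - 0.7544^6)
= 0.5283

0.5283


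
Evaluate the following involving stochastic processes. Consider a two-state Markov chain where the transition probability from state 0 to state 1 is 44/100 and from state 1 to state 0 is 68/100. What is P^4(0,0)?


Computing P^4 by matrix multiplication.
P = [[0.5600, 0.4400], [0.6800, 0.3200]]
After raising P to the power 4:
P^4(0,0) = 0.6072

0.6072


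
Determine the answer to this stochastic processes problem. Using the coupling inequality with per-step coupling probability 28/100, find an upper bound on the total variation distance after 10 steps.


TV distance bound <= (1-delta)^n
= (1 - 0.2800)^10
= 0.7200^10
= 0.0374

0.0374


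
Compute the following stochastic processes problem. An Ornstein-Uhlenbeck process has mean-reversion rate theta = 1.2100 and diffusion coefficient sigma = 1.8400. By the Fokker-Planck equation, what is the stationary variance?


Stationary variance = sigma^2 / (2*theta)
= 1.8400^2 / (2*1.2100)
= 3.3856 / 2.4200
= 1.3990

1.3990


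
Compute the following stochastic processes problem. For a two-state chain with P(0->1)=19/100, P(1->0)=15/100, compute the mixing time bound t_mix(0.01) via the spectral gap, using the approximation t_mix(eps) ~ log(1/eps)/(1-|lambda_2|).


lambda_2 = |1 - p01 - p10| = |1 - 0.1900 - 0.1500| = 0.6600
t_mix ~ log(1/eps)/(1 - |lambda_2|)
= log(100)/(1 - 0.6600) = 4.6052/0.3400
= 13.5446

13.5446


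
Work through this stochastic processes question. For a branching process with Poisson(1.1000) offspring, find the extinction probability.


Since mu = 1.1000 > 1, extinction prob q < 1.
Solve s = exp(mu*(s-1)) iteratively.
q = 0.8239

0.8239


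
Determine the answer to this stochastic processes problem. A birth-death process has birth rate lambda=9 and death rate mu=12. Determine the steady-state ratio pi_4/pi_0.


For birth-death process, pi_n/pi_0 = (lambda/mu)^n
= (9/12)^4
= 0.3164

0.3164


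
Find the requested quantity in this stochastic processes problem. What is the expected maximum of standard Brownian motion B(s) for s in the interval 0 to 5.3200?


E(max B(s)) = sqrt(2t/pi)
= sqrt(2*5.3200/pi)
= sqrt(3.3868)
= 1.8403

1.8403


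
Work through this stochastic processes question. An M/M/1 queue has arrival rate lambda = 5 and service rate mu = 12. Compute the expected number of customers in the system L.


rho = 5/12 = 0.4167
L = rho/(1-rho)
= 0.4167/0.5833
= 0.7143

0.7143


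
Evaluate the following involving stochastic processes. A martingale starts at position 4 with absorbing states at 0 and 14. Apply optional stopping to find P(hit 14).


By optional stopping theorem: E(M at tau) = M(0) = 4
P(hit 14)*14 + P(hit 0)*0 = 4
P(hit 14) = (4 - 0)/(14 - 0) = 2/7 = 0.2857

0.2857


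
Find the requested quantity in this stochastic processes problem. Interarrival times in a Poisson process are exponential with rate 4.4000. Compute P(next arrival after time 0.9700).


P(X > t) = exp(-lambda * t)
= exp(-4.4000 * 0.9700)
= exp(-4.2680) = 0.0140

0.0140


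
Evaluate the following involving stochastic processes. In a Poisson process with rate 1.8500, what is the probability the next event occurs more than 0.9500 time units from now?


P(X > t) = exp(-lambda * t)
= exp(-1.8500 * 0.9500)
= exp(-1.7575) = 0.1725

0.1725


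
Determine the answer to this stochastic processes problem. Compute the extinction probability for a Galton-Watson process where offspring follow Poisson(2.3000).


Since mu = 2.3000 > 1, extinction prob q < 1.
Solve s = exp(mu*(s-1)) iteratively.
q = 0.1376

0.1376


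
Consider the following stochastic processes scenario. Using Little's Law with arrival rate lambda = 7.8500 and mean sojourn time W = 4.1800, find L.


Little's Law: L = lambda * W
= 7.8500 * 4.1800
= 32.8130

32.8130


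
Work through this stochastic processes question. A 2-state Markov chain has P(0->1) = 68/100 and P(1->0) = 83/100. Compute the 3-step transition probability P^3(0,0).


Computing P^3 by matrix multiplication.
P = [[0.3200, 0.6800], [0.8300, 0.1700]]
After raising P to the power 3:
P^3(0,0) = 0.4899

0.4899


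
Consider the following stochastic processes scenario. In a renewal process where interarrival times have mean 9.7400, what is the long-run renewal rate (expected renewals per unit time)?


Long-run renewal rate = 1/E(X)
= 1/9.7400
= 0.1027

0.1027


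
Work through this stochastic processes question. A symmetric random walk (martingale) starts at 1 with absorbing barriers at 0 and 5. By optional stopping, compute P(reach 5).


By optional stopping theorem: E(M at tau) = M(0) = 1
P(hit 5)*5 + P(hit 0)*0 = 1
P(hit 5) = (1 - 0)/(5 - 0) = 1/5 = 0.2000

0.2000


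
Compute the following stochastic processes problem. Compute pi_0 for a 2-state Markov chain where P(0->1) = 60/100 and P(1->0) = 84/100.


Stationary distribution: pi_0 = p10/(p01+p10), pi_1 = p01/(p01+p10)
p01 = 0.6000, p10 = 0.8400
pi_0 = 0.5833

0.5833


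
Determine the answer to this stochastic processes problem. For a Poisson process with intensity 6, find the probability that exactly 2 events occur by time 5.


P(N(t)=k) = (lambda*t)^k * exp(-lambda*t) / k!
lambda*t = 30
= 30^2 * exp(-30) / 2!
= 900 * 9.3576e-14 / 2
= 4.2109e-11

4.2109e-11


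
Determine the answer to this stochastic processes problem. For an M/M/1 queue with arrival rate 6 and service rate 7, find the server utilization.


rho = lambda/mu
= 6/7
= 0.8571

0.8571


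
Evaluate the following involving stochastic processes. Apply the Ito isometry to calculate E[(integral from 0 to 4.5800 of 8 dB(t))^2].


By Ito isometry: E[(int f dB)^2] = int f^2 dt
= 8^2 * 4.5800
= 64 * 4.5800 = 293.1200

293.1200


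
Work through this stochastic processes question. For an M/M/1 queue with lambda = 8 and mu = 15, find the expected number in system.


rho = 8/15 = 0.5333
L = rho/(1-rho)
= 0.5333/0.4667
= 1.1429

1.1429


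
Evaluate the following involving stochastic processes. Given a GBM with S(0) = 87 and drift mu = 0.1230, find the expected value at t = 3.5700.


E[S(t)] = S(0) * exp(mu * t)
= 87 * exp(0.1230 * 3.5700)
= 87 * 1.5513
= 134.9654

134.9654


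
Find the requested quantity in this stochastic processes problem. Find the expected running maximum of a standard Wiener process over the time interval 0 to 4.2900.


E(max B(s)) = sqrt(2t/pi)
= sqrt(2*4.2900/pi)
= sqrt(2.7311)
= 1.6526

1.6526


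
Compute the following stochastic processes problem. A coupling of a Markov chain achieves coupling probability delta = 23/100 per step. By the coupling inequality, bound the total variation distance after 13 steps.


TV distance bound <= (1-delta)^n
= (1 - 0.2300)^13
= 0.7700^13
= 0.0334

0.0334


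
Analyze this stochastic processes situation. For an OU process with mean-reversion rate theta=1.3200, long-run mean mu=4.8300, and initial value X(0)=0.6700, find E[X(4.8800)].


E[X(t)] = mu + (X(0) - mu)*exp(-theta*t)
= 4.8300 + (0.6700 - 4.8300)*exp(-1.3200*4.8800)
= 4.8300 + -4.1600 * 0.0016
= 4.8234

4.8234


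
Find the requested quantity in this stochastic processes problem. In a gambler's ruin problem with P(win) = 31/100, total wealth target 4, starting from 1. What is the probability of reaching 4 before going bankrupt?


Gambler's ruin formula:
r = q/p = 0.6900/0.3100 = 2.2258
P(win) = (1 - r^i)/(1 - r^N)
= (1 - 2.2258^1)/(1 - 2.2258^4)
= 0.0521

0.0521


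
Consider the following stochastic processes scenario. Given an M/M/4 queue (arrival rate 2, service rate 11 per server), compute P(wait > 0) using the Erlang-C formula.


a = lambda/mu = 0.1818
rho = a/c = 0.0455
Erlang-C formula applied:
C(c,a) = 3.9772e-05

3.9772e-05


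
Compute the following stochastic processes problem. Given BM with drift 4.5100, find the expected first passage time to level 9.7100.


Expected first passage time = a/mu
= 9.7100/4.5100
= 2.1530

2.1530


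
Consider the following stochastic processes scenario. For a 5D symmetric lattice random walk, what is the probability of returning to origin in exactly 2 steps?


P(return in 2 steps) = P(reverse first step) = 1/(2d)
= 1/10
= 0.1000

0.1000


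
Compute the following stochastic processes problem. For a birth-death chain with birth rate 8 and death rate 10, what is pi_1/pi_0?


For birth-death process, pi_n/pi_0 = (lambda/mu)^n
= (8/10)^1
= 0.8000

0.8000


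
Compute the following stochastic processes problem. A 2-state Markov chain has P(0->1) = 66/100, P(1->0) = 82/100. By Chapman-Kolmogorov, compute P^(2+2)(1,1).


P^4 = P^2 * P^2
Computing via matrix multiplication of the transition matrix.
Entry (1,1) of P^4 = 0.4754

0.4754


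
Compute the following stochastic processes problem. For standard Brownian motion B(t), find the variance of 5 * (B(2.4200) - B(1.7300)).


Var(alpha*(B(t)-B(s))) = alpha^2 * (t-s)
= 5^2 * (2.4200 - 1.7300)
= 25 * 0.6900
= 17.2500

17.2500


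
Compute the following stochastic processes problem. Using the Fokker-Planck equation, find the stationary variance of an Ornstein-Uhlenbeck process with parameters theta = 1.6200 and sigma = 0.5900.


Stationary variance = sigma^2 / (2*theta)
= 0.5900^2 / (2*1.6200)
= 0.3481 / 3.2400
= 0.1074

0.1074


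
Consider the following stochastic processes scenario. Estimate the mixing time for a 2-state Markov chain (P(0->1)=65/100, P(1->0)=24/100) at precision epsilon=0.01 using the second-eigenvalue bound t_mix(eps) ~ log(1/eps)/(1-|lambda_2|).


lambda_2 = |1 - p01 - p10| = |1 - 0.6500 - 0.2400| = 0.1100
t_mix ~ log(1/eps)/(1 - |lambda_2|)
= log(100)/(1 - 0.1100) = 4.6052/0.8900
= 5.1743

5.1743


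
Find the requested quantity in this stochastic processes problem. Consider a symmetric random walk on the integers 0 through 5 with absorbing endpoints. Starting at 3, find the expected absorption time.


For symmetric RW on 0,...,N with absorbing barriers, E(i) = i*(N-i)
E(3) = 3 * 2 = 6

6


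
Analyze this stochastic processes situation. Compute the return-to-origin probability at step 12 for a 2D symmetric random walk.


P = C(12,6)^2 / 4^12
= 924^2 / 16777216
= 853776 / 16777216
= 0.0509

0.0509


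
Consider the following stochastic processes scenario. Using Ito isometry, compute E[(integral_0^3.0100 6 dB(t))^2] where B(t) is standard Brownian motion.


By Ito isometry: E[(int f dB)^2] = int f^2 dt
= 6^2 * 3.0100
= 36 * 3.0100 = 108.3600

108.3600


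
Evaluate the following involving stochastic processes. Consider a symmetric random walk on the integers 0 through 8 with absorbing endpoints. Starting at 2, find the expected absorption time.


For symmetric RW on 0,...,N with absorbing barriers, E(i) = i*(N-i)
E(2) = 2 * 6 = 12

12


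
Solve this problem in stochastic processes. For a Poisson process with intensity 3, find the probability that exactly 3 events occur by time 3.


P(N(t)=k) = (lambda*t)^k * exp(-lambda*t) / k!
lambda*t = 9
= 9^3 * exp(-9) / 3!
= 729 * 1.2341e-04 / 6
= 0.0150

0.0150


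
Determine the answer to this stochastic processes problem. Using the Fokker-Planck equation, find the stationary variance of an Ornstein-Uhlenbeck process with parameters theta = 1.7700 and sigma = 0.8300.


Stationary variance = sigma^2 / (2*theta)
= 0.8300^2 / (2*1.7700)
= 0.6889 / 3.5400
= 0.1946

0.1946


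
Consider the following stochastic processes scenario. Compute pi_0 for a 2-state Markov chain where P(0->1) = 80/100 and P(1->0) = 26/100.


Stationary distribution: pi_0 = p10/(p01+p10), pi_1 = p01/(p01+p10)
p01 = 0.8000, p10 = 0.2600
pi_0 = 0.2453

0.2453


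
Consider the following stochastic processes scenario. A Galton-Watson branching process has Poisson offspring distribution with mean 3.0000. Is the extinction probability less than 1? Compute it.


Since mu = 3.0000 > 1, extinction prob q < 1.
Solve s = exp(mu*(s-1)) iteratively.
q = 0.0595

0.0595


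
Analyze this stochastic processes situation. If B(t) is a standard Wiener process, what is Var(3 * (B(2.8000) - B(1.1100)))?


Var(alpha*(B(t)-B(s))) = alpha^2 * (t-s)
= 3^2 * (2.8000 - 1.1100)
= 9 * 1.6900
= 15.2100

15.2100


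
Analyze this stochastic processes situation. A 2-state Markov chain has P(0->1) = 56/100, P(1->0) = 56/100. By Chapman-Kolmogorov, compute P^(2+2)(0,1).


P^4 = P^2 * P^2
Computing via matrix multiplication of the transition matrix.
Entry (0,1) of P^4 = 0.4999

0.4999


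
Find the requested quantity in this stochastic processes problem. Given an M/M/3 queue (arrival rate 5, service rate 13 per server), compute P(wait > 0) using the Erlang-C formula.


a = lambda/mu = 0.3846
rho = a/c = 0.1282
Erlang-C formula applied:
C(c,a) = 0.0074

0.0074


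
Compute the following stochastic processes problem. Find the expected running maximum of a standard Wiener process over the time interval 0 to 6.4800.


E(max B(s)) = sqrt(2t/pi)
= sqrt(2*6.4800/pi)
= sqrt(4.1253)
= 2.0311

2.0311


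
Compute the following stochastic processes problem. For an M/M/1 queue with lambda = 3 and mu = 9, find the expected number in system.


rho = 3/9 = 0.3333
L = rho/(1-rho)
= 0.3333/0.6667
= 0.5000

0.5000


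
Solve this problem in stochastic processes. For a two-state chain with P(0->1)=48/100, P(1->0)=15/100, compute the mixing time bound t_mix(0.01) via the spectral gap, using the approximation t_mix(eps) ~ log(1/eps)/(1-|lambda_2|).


lambda_2 = |1 - p01 - p10| = |1 - 0.4800 - 0.1500| = 0.3700
t_mix ~ log(1/eps)/(1 - |lambda_2|)
= log(100)/(1 - 0.3700) = 4.6052/0.6300
= 7.3098

7.3098


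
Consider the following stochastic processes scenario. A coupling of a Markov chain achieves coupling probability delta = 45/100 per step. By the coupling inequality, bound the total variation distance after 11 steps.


TV distance bound <= (1-delta)^n
= (1 - 0.4500)^11
= 0.5500^11
= 0.0014

0.0014


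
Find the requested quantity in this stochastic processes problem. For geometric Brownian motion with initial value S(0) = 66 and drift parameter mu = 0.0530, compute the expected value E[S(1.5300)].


E[S(t)] = S(0) * exp(mu * t)
= 66 * exp(0.0530 * 1.5300)
= 66 * 1.0845
= 71.5749

71.5749


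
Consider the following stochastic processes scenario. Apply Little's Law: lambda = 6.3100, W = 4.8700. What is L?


Little's Law: L = lambda * W
= 6.3100 * 4.8700
= 30.7297

30.7297


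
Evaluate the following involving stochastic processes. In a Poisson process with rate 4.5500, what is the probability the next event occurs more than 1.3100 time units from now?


P(X > t) = exp(-lambda * t)
= exp(-4.5500 * 1.3100)
= exp(-5.9605) = 0.0026

0.0026


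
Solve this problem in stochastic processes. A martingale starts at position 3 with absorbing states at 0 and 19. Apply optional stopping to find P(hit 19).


By optional stopping theorem: E(M at tau) = M(0) = 3
P(hit 19)*19 + P(hit 0)*0 = 3
P(hit 19) = (3 - 0)/(19 - 0) = 3/19 = 0.1579

0.1579


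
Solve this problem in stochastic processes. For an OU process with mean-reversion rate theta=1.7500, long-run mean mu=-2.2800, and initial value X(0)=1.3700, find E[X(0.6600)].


E[X(t)] = mu + (X(0) - mu)*exp(-theta*t)
= -2.2800 + (1.3700 - -2.2800)*exp(-1.7500*0.6600)
= -2.2800 + 3.6500 * 0.3151
= -1.1300

-1.1300


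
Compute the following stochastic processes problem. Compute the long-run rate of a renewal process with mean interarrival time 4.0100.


Long-run renewal rate = 1/E(X)
= 1/4.0100
= 0.2494

0.2494


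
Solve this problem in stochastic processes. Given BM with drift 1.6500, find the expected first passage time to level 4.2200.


Expected first passage time = a/mu
= 4.2200/1.6500
= 2.5576

2.5576


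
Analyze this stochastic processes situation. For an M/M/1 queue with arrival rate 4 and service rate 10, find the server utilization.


rho = lambda/mu
= 4/10
= 0.4000

0.4000


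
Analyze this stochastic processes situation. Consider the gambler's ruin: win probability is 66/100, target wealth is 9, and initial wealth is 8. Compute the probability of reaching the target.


Gambler's ruin formula:
r = q/p = 0.3400/0.6600 = 0.5152
P(win) = (1 - r^i)/(1 - r^N)
= (1 - 0.5152^8)/(1 - 0.5152^9)
= 0.9976

0.9976


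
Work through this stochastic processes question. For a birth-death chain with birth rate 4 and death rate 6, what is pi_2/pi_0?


For birth-death process, pi_n/pi_0 = (lambda/mu)^n
= (4/6)^2
= 0.4444

0.4444


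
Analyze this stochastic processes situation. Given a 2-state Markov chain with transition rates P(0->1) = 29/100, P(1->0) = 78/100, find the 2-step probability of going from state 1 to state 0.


Computing P^2 by matrix multiplication.
P = [[0.7100, 0.2900], [0.7800, 0.2200]]
After raising P to the power 2:
P^2(1,0) = 0.7254

0.7254


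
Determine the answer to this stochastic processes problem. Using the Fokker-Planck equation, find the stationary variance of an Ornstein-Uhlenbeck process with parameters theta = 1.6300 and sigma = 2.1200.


Stationary variance = sigma^2 / (2*theta)
= 2.1200^2 / (2*1.6300)
= 4.4944 / 3.2600
= 1.3787

1.3787


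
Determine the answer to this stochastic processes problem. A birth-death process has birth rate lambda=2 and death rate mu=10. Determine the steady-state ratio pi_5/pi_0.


For birth-death process, pi_n/pi_0 = (lambda/mu)^n
= (2/10)^5
= 3.2000e-04

3.2000e-04


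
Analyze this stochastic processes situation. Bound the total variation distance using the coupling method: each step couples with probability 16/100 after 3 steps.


TV distance bound <= (1-delta)^n
= (1 - 0.1600)^3
= 0.8400^3
= 0.5927

0.5927


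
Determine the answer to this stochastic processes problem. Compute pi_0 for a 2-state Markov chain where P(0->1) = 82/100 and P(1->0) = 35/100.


Stationary distribution: pi_0 = p10/(p01+p10), pi_1 = p01/(p01+p10)
p01 = 0.8200, p10 = 0.3500
pi_0 = 0.2991

0.2991


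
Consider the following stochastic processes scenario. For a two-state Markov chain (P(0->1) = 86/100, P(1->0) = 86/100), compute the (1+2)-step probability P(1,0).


P^3 = P^1 * P^2
Computing via matrix multiplication of the transition matrix.
Entry (1,0) of P^3 = 0.6866

0.6866
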